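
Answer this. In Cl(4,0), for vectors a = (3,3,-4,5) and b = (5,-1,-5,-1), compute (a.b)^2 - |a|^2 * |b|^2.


a . b = 3*5 + 3*(-1) + (-4)*(-5) + 5*(-1)
= 15 + (-3) + 20 + (-5) = 27
|a|^2 = 3^2 + 3^2 + (-4)^2 + 5^2 = 59
|b|^2 = 5^2 + (-1)^2 + (-5)^2 + (-1)^2 = 52
(a.b)^2 = 27^2 = 729
|a|^2 * |b|^2 = 59 * 52 = 3068
Result = 729 - 3068 = -2339


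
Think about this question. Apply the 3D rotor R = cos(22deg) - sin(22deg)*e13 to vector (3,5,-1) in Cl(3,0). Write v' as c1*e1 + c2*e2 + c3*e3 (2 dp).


Rotor R = cos(22deg) - sin(22deg)*e13
Rotation angle theta = 2 * 22 = 44 degrees in the e13 plane (e1 -> e3).
The component perpendicular to the plane (e2) is invariant: v'_2 = v2 = 5.00
cos(44deg) = 0.7193, sin(44deg) = 0.6947
v'_1 = v1*cos(theta) - v3*sin(theta) = 3*0.7193 - (-1)*0.6947 = 2.85
v'_3 = v1*sin(theta) + v3*cos(theta) = 3*0.6947 + (-1)*0.7193 = 1.36
v' = 2.85*e1 + 5.00*e2 + 1.36*e3


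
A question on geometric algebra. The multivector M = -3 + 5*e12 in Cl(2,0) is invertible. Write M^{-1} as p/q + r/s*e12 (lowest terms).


M = -3 + 5*e12, where e12^2 = -1.
Since M commutes with its reverse ~M = a - b*e12, M * ~M = a^2 - b^2*e12^2 = a^2 + b^2.
So M^{-1} = ~M / (a^2 + b^2) = (a - b*e12)/(a^2 + b^2).
a^2 + b^2 = 9 + 25 = 34
Scalar part = -3/34 = -3/34
Bivector coeff = -5/34 = -5/34
M^{-1} = -3/34 - 5/34*e12


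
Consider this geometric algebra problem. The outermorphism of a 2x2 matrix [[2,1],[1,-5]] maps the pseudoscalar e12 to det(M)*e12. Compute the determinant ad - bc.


The outermorphism of a linear map f sends e1^e2 to f(e1)^f(e2).
f(e1) = 2*e1 + 1*e2
f(e2) = 1*e1 - 5*e2
f(e1) ^ f(e2) = (2*e1 + 1*e2) ^ (1*e1 - 5*e2)
= 2*(-5)*e12 + 1*1*e21
= (-10 - 1)*e12
= -11*e12
Coefficient = -11


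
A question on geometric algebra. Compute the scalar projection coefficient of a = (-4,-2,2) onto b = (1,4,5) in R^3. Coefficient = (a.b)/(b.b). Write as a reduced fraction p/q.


Projection coefficient = (a . b) / (b . b)
a . b = (-4)*1 + (-2)*4 + 2*5
= -4 + (-8) + 10 = -2
b . b = 1^2 + 4^2 + 5^2
= 1 + 16 + 25 = 42
Coefficient = -2/42
In lowest terms: -1/21


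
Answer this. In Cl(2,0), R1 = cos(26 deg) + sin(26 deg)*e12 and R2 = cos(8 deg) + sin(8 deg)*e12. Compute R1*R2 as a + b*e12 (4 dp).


Same-plane rotors commute and their half-angles add:
R1*R2 = cos(a1 + a2) + sin(a1 + a2)*e12.
a1 + a2 = 26 + 8 = 34 deg
cos(34 deg) = 0.8290
sin(34 deg) = 0.5592
R1*R2 = 0.8290 + 0.5592*e12


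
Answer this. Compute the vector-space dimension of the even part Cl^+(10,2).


Even subalgebra dimension = 2^(n-1)
n = 10 + 2 = 12
2^(12 - 1) = 2^11 = 2048
Verification: sum of C(12,k) for even k = 1 + 66 + 495 + 924 + 495 + 66 + 1 = 2048
Result = 2048


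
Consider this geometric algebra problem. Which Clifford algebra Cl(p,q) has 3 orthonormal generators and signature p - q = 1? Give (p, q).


We need p + q = 3 and p - q = 1.
Adding: 2p = 3 + 1 = 4, so p = 2.
Then q = 3 - 2 = 1.
(p, q) = (2, 1)


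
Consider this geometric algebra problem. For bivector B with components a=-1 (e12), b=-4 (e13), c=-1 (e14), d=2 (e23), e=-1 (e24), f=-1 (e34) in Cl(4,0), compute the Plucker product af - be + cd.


Plucker relation: af - be + cd
a*f = (-1)*(-1) = 1
b*e = (-4)*(-1) = 4
c*d = (-1)*2 = -2
af - be + cd = 1 - 4 + (-2)
= -5


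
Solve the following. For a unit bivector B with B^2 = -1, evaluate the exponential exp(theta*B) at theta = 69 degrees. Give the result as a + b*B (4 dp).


For a unit bivector B with B^2 = -1, the exponential series gives
e^(theta*B) = cos(theta) + sin(theta)*B (the GA analogue of Euler's formula).
theta = 69 degrees = 1.204277 rad
cos(69 deg) = 0.3584
sin(69 deg) = 0.9336
exp(theta*B) = 0.3584 + 0.9336*B


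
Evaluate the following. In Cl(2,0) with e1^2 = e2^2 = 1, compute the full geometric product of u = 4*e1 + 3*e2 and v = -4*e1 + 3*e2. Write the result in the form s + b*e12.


Expand: (4*e1 + 3*e2)(-4*e1 + 3*e2)
= 4*(-4)*e1e1 + 4*3*e1e2 + 3*(-4)*e2e1 + 3*3*e2e2
Using e1^2 = e2^2 = 1, e2e1 = -e1e2:
Scalar part s = 4*(-4) + 3*3 = -16 + 9 = -7
Bivector part b = 4*3 - 3*(-4) = 12 - (-12) = 24
uv = -7 + 24*e12


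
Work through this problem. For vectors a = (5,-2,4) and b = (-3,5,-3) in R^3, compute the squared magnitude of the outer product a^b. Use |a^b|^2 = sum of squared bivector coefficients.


a wedge b = (a1*b2 - a2*b1)*e12 + (a1*b3 - a3*b1)*e13 + (a2*b3 - a3*b2)*e23
e12 coeff: 5*5 - (-2)*(-3) = 25 - 6 = 19
e13 coeff: 5*(-3) - 4*(-3) = -15 - (-12) = -3
e23 coeff: (-2)*(-3) - 4*5 = 6 - 20 = -14
|a wedge b|^2 = 19^2 + (-3)^2 + (-14)^2
= 361 + 9 + 196
= 566


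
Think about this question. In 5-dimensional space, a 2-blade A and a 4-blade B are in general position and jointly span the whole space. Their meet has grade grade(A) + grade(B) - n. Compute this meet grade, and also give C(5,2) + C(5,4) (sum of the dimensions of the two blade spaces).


Meet grade = grade(A) + grade(B) - n
= 2 + 4 - 5 = 1
C(5,2) = 10
C(5,4) = 5
dim_A + dim_B = 10 + 5 = 15


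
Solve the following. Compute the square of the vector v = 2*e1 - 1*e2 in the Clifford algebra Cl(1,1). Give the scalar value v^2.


v^2 = sum of c_i^2 * e_i^2
Positive signature terms (e_i^2 = +1): 2^2 = 4
Negative signature terms (e_j^2 = -1): (-1)^2 = 1
v^2 = 4 - 1 = 3


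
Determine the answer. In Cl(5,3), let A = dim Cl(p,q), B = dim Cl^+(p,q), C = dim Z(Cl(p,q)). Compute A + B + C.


n = 5 + 3 = 8
Total dim = 2^8 = 256
Even subalgebra dim = 2^7 = 128
n is even, so center dim = 1
Sum = 256 + 128 + 1 = 385


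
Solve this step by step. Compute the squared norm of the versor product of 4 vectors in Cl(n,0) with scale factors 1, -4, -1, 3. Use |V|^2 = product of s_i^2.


Each vector v_i has |v_i|^2 = s_i^2
Squared scales: 1^2 = 1, (-4)^2 = 16, (-1)^2 = 1, 3^2 = 9
|V|^2 = 1 * 16 * 1 * 9
= 144


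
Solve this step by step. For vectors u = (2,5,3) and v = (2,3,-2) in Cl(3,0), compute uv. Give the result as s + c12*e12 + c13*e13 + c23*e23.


In Cl(3,0): e_i^2 = 1, e_ie_j = -e_je_i for i != j.
Scalar part = u . v = 2*2 + 5*3 + 3*(-2)
= 4 + 15 + (-6) = 13
e12 coeff = 2*3 - 5*2 = 6 - 10 = -4
e13 coeff = 2*(-2) - 3*2 = -4 - 6 = -10
e23 coeff = 5*(-2) - 3*3 = -10 - 9 = -19
uv = 13 - 4*e12 - 10*e13 - 19*e23


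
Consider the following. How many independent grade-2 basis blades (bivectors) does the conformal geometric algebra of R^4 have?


The conformal model of R^4 uses Cl(5,1) with m = 4 + 2 = 6 generators.
Number of grade-2 blades = C(m, 2) = C(6, 2)
= 6*5/2 = 15


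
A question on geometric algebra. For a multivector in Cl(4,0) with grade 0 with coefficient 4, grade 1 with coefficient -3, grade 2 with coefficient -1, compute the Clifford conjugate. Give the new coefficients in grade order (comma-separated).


Clifford conjugate sign for grade k: (-1)^(k(k+1)/2)
Grade 0: (-1)^(0*1/2) = (-1)^0 = 1, coeff 4 -> 4
Grade 1: (-1)^(1*2/2) = (-1)^1 = -1, coeff -3 -> 3
Grade 2: (-1)^(2*3/2) = (-1)^3 = -1, coeff -1 -> 1
Conjugated coefficients: 4, 3, 1


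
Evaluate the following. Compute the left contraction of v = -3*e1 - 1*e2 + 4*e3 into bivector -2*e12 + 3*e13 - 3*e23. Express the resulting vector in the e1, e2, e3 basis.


Left contraction v _| B = <vB>_1 (grade-1 part of the geometric product vB).
Using e1_|e12 = e2, e2_|e12 = -e1, e1_|e13 = e3, e3_|e13 = -e1, e2_|e23 = e3, e3_|e23 = -e2:
e1 coeff: -v2*b12 - v3*b13 = -(-1)*(-2) - (4)*(3) = -14
e2 coeff: v1*b12 - v3*b23 = (-3)*(-2) - (4)*(-3) = 18
e3 coeff: v1*b13 + v2*b23 = (-3)*(3) + (-1)*(-3) = -6
v _| B = -14*e1 + 18*e2 - 6*e3


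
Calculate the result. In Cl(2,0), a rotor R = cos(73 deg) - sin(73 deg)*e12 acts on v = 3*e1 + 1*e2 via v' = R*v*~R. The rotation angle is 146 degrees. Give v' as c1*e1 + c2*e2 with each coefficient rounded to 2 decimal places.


Rotor R = cos(73deg) - sin(73deg)*e12
Rotation angle theta = 2 * 73 = 146 degrees
v' = R*v*~R rotates v by theta.
cos(146deg) = -0.8290, sin(146deg) = 0.5592
v'_1 = 3*cos(146deg) - 1*sin(146deg)
= 3*(-0.8290) - 1*0.5592
= -3.05
v'_2 = 3*sin(146deg) + 1*cos(146deg)
= 3*0.5592 + 1*(-0.8290)
= 0.85
v' = -3.05*e1 + 0.85*e2


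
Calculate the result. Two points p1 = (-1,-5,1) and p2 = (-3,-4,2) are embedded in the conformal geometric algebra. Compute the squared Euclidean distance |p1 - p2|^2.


p1 - p2 = (2, -1, -1)
|p1 - p2|^2 = 2^2 + (-1)^2 + (-1)^2
= 4 + 1 + 1
= 6


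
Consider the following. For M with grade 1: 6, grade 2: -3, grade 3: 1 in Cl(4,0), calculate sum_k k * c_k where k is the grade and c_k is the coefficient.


Grade-weighted sum = sum of grade_k * coefficient_k
1*6 = 6
2*(-3) = -6
3*1 = 3
Total = 6 + (-6) + 3 = 3


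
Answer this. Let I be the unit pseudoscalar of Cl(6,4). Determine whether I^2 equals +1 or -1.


The pseudoscalar I = e1...e_n (product of all n generators) of Cl(p,q) satisfies I^2 = (-1)^(q + n(n-1)/2).
p = 6, q = 4, n = p + q = 10
n(n-1)/2 = 10 * 9 / 2 = 45
Exponent = q + n(n-1)/2 = 4 + 45 = 49
I^2 = (-1)^49 = -1


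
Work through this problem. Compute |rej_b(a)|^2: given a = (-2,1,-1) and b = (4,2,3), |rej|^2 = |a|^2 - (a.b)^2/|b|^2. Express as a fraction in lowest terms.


|a|^2 = (-2)^2 + 1^2 + (-1)^2 = 6
|b|^2 = 4^2 + 2^2 + 3^2 = 29
a . b = (-2)*4 + 1*2 + (-1)*3 = -9
(a.b)^2 = (-9)^2 = 81
|rej|^2 = 6 - 81/29
= (174 - 81)/29
= 93/29
In lowest terms: 93/29


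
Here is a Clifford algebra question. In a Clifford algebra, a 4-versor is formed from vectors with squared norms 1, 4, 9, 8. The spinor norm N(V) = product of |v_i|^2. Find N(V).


Spinor norm N(V) = |v1|^2 * |v2|^2 * ... * |v4|^2
= 1 * 4 * 9 * 8
Running product: 1, 4, 36, 288
N(V) = 288


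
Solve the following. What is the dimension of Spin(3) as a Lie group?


Spin(n) double-covers SO(n); both have Lie algebra so(n) of dimension n(n-1)/2.
n = 3
n(n-1) = 3 * 2 = 6
dim Spin(3) = 6/2 = 3


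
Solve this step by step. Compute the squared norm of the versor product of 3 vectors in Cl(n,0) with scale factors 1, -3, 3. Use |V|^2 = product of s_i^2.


Each vector v_i has |v_i|^2 = s_i^2
Squared scales: 1^2 = 1, (-3)^2 = 9, 3^2 = 9
|V|^2 = 1 * 9 * 9
= 81


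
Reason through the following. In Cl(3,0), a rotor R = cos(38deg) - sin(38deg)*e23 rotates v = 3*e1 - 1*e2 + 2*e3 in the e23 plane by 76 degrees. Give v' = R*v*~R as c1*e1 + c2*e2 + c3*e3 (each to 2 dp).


Rotor R = cos(38deg) - sin(38deg)*e23
Rotation angle theta = 2 * 38 = 76 degrees in the e23 plane (e2 -> e3).
The component perpendicular to the plane (e1) is invariant: v'_1 = v1 = 3.00
cos(76deg) = 0.2419, sin(76deg) = 0.9703
v'_2 = v2*cos(theta) - v3*sin(theta) = -1*0.2419 - 2*0.9703 = -2.18
v'_3 = v2*sin(theta) + v3*cos(theta) = -1*0.9703 + 2*0.2419 = -0.49
v' = 3.00*e1 - 2.18*e2 - 0.49*e3


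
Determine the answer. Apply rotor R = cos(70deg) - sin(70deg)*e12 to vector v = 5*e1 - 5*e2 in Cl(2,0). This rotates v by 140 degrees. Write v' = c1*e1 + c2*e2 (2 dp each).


Rotor R = cos(70deg) - sin(70deg)*e12
Rotation angle theta = 2 * 70 = 140 degrees
v' = R*v*~R rotates v by theta.
cos(140deg) = -0.7660, sin(140deg) = 0.6428
v'_1 = 5*cos(140deg) - (-5)*sin(140deg)
= 5*(-0.7660) - (-5)*0.6428
= -0.62
v'_2 = 5*sin(140deg) + (-5)*cos(140deg)
= 5*0.6428 + (-5)*(-0.7660)
= 7.04
v' = -0.62*e1 + 7.04*e2


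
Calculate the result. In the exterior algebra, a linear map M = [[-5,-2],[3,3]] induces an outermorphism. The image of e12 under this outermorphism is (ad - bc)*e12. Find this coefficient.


The outermorphism of a linear map f sends e1^e2 to f(e1)^f(e2).
f(e1) = -5*e1 + 3*e2
f(e2) = -2*e1 + 3*e2
f(e1) ^ f(e2) = (-5*e1 + 3*e2) ^ (-2*e1 + 3*e2)
= (-5)*3*e12 + 3*(-2)*e21
= (-15 - (-6))*e12
= -9*e12
Coefficient = -9


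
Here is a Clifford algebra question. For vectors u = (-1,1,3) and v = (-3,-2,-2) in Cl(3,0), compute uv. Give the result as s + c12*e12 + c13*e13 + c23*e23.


In Cl(3,0): e_i^2 = 1, e_ie_j = -e_je_i for i != j.
Scalar part = u . v = (-1)*(-3) + 1*(-2) + 3*(-2)
= 3 + (-2) + (-6) = -5
e12 coeff = (-1)*(-2) - 1*(-3) = 2 - (-3) = 5
e13 coeff = (-1)*(-2) - 3*(-3) = 2 - (-9) = 11
e23 coeff = 1*(-2) - 3*(-2) = -2 - (-6) = 4
uv = -5 + 5*e12 + 11*e13 + 4*e23


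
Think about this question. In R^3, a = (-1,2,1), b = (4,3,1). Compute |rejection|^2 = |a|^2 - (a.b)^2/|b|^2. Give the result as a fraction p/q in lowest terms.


|a|^2 = (-1)^2 + 2^2 + 1^2 = 6
|b|^2 = 4^2 + 3^2 + 1^2 = 26
a . b = (-1)*4 + 2*3 + 1*1 = 3
(a.b)^2 = 3^2 = 9
|rej|^2 = 6 - 9/26
= (156 - 9)/26
= 147/26
In lowest terms: 147/26


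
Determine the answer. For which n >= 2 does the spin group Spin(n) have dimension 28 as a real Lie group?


dim Spin(n) = dim so(n) = n(n-1)/2.
Solve n(n-1)/2 = 28, i.e. n^2 - n - 56 = 0.
Discriminant = 1 + 8*28 = 225
n = (1 + sqrt(225))/2 = (1 + 15)/2 = 8


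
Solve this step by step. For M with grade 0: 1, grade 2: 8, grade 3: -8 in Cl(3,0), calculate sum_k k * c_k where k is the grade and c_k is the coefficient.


Grade-weighted sum = sum of grade_k * coefficient_k
0*1 = 0
2*8 = 16
3*(-8) = -24
Total = 0 + 16 + (-24) = -8


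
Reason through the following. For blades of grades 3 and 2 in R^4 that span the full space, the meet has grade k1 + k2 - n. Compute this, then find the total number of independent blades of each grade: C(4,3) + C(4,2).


Meet grade = grade(A) + grade(B) - n
= 3 + 2 - 4 = 1
C(4,3) = 4
C(4,2) = 6
dim_A + dim_B = 4 + 6 = 10


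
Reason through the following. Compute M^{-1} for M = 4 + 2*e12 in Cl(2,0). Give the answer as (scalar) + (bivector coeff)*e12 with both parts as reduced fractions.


M = 4 + 2*e12, where e12^2 = -1.
Since M commutes with its reverse ~M = a - b*e12, M * ~M = a^2 - b^2*e12^2 = a^2 + b^2.
So M^{-1} = ~M / (a^2 + b^2) = (a - b*e12)/(a^2 + b^2).
a^2 + b^2 = 16 + 4 = 20
Scalar part = 4/20 = 1/5
Bivector coeff = -2/20 = -1/10
M^{-1} = 1/5 - 1/10*e12


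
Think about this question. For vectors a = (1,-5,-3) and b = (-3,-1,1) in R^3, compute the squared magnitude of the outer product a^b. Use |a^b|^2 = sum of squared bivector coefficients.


a wedge b = (a1*b2 - a2*b1)*e12 + (a1*b3 - a3*b1)*e13 + (a2*b3 - a3*b2)*e23
e12 coeff: 1*(-1) - (-5)*(-3) = -1 - 15 = -16
e13 coeff: 1*1 - (-3)*(-3) = 1 - 9 = -8
e23 coeff: (-5)*1 - (-3)*(-1) = -5 - 3 = -8
|a wedge b|^2 = (-16)^2 + (-8)^2 + (-8)^2
= 256 + 64 + 64
= 384


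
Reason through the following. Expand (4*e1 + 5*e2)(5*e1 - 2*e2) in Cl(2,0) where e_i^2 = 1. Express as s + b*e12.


Expand: (4*e1 + 5*e2)(5*e1 - 2*e2)
= 4*5*e1e1 + 4*(-2)*e1e2 + 5*5*e2e1 + 5*(-2)*e2e2
Using e1^2 = e2^2 = 1, e2e1 = -e1e2:
Scalar part s = 4*5 + 5*(-2) = 20 + (-10) = 10
Bivector part b = 4*(-2) - 5*5 = -8 - 25 = -33
uv = 10 - 33*e12


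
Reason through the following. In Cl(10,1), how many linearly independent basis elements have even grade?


Even subalgebra dimension = 2^(n-1)
n = 10 + 1 = 11
2^(11 - 1) = 2^10 = 1024
Verification: sum of C(11,k) for even k = 1 + 55 + 330 + 462 + 165 + 11 = 1024
Result = 1024


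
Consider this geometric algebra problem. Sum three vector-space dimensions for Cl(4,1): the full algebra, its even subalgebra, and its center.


n = 4 + 1 = 5
Total dim = 2^5 = 32
Even subalgebra dim = 2^4 = 16
n is odd, so center dim = 2
Sum = 32 + 16 + 2 = 50


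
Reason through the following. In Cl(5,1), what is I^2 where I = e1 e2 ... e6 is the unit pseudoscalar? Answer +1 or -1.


The pseudoscalar I = e1...e_n (product of all n generators) of Cl(p,q) satisfies I^2 = (-1)^(q + n(n-1)/2).
p = 5, q = 1, n = p + q = 6
n(n-1)/2 = 6 * 5 / 2 = 15
Exponent = q + n(n-1)/2 = 1 + 15 = 16
I^2 = (-1)^16 = +1


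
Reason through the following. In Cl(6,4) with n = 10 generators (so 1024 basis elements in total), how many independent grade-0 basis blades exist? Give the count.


Number of grade-k basis blades in Cl(p,q) with n = p + q is C(n, k).
n = 6 + 4 = 10
C(10, 0) = 10! / (0! * 10!)
= 3628800 / (1 * 3628800)
= 1


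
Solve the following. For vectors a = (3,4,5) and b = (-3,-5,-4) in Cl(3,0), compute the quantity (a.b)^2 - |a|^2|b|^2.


a . b = 3*(-3) + 4*(-5) + 5*(-4)
= -9 + (-20) + (-20) = -49
|a|^2 = 3^2 + 4^2 + 5^2 = 50
|b|^2 = (-3)^2 + (-5)^2 + (-4)^2 = 50
(a.b)^2 = (-49)^2 = 2401
|a|^2 * |b|^2 = 50 * 50 = 2500
Result = 2401 - 2500 = -99


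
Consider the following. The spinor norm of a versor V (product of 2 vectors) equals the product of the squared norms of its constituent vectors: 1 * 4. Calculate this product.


Spinor norm N(V) = |v1|^2 * |v2|^2 * ... * |v2|^2
= 1 * 4
Running product: 1, 4
N(V) = 4


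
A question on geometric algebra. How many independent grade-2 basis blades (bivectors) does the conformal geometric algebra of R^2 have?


The conformal model of R^2 uses Cl(3,1) with m = 2 + 2 = 4 generators.
Number of grade-2 blades = C(m, 2) = C(4, 2)
= 4*3/2 = 6


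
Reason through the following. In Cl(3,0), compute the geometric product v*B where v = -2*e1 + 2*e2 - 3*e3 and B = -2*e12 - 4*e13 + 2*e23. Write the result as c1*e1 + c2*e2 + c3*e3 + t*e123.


vB has grade-1 (vector) and grade-3 (trivector) parts: vB = (v _| B) + (v ^ B).
Vector part <vB>_1:
  e1: -v2*b12 - v3*b13 = -(2)*(-2) - (-3)*(-4) = -8
  e2: v1*b12 - v3*b23 = (-2)*(-2) - (-3)*(2) = 10
  e3: v1*b13 + v2*b23 = (-2)*(-4) + (2)*(2) = 12
Trivector part <vB>_3:
  e123: v1*b23 - v2*b13 + v3*b12 = (-2)*(2) - (2)*(-4) + (-3)*(-2) = 10
vB = -8*e1 + 10*e2 + 12*e3 + 10*e123


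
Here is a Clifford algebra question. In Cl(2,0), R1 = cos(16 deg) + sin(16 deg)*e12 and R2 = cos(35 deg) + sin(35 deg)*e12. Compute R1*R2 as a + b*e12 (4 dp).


Same-plane rotors commute and their half-angles add:
R1*R2 = cos(a1 + a2) + sin(a1 + a2)*e12.
a1 + a2 = 16 + 35 = 51 deg
cos(51 deg) = 0.6293
sin(51 deg) = 0.7771
R1*R2 = 0.6293 + 0.7771*e12


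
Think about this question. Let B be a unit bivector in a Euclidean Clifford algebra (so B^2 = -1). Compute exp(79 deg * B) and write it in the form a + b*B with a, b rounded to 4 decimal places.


For a unit bivector B with B^2 = -1, the exponential series gives
e^(theta*B) = cos(theta) + sin(theta)*B (the GA analogue of Euler's formula).
theta = 79 degrees = 1.37881 rad
cos(79 deg) = 0.1908
sin(79 deg) = 0.9816
exp(theta*B) = 0.1908 + 0.9816*B


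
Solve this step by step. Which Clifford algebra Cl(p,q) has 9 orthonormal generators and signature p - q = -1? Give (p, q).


We need p + q = 9 and p - q = -1.
Adding: 2p = 9 + (-1) = 8, so p = 4.
Then q = 9 - 4 = 5.
(p, q) = (4, 5)


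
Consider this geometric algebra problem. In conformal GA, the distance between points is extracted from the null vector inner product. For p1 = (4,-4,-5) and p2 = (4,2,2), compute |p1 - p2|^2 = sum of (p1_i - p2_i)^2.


p1 - p2 = (0, -6, -7)
|p1 - p2|^2 = 0^2 + (-6)^2 + (-7)^2
= 0 + 36 + 49
= 85


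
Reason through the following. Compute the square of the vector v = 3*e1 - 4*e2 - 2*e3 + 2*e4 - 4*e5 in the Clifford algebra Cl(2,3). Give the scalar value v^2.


v^2 = sum of c_i^2 * e_i^2
Positive signature terms (e_i^2 = +1): 3^2 + (-4)^2 = 25
Negative signature terms (e_j^2 = -1): (-2)^2 + 2^2 + (-4)^2 = 24
v^2 = 25 - 24 = 1


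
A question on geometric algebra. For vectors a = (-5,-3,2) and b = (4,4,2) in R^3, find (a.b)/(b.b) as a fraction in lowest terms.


Projection coefficient = (a . b) / (b . b)
a . b = (-5)*4 + (-3)*4 + 2*2
= -20 + (-12) + 4 = -28
b . b = 4^2 + 4^2 + 2^2
= 16 + 16 + 4 = 36
Coefficient = -28/36
In lowest terms: -7/9


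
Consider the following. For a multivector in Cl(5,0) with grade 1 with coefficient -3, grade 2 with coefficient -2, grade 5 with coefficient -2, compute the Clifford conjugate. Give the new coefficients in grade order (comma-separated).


Clifford conjugate sign for grade k: (-1)^(k(k+1)/2)
Grade 1: (-1)^(1*2/2) = (-1)^1 = -1, coeff -3 -> 3
Grade 2: (-1)^(2*3/2) = (-1)^3 = -1, coeff -2 -> 2
Grade 5: (-1)^(5*6/2) = (-1)^15 = -1, coeff -2 -> 2
Conjugated coefficients: 3, 2, 2


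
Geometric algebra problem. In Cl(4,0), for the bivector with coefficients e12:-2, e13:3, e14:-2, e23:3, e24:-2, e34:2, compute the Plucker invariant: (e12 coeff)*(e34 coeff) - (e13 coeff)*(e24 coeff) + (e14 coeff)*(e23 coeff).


Plucker relation: af - be + cd
a*f = (-2)*2 = -4
b*e = 3*(-2) = -6
c*d = (-2)*3 = -6
af - be + cd = -4 - (-6) + (-6)
= -4


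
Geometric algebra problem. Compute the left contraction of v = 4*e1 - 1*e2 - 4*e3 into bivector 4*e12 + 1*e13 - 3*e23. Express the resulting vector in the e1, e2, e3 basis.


Left contraction v _| B = <vB>_1 (grade-1 part of the geometric product vB).
Using e1_|e12 = e2, e2_|e12 = -e1, e1_|e13 = e3, e3_|e13 = -e1, e2_|e23 = e3, e3_|e23 = -e2:
e1 coeff: -v2*b12 - v3*b13 = -(-1)*(4) - (-4)*(1) = 8
e2 coeff: v1*b12 - v3*b23 = (4)*(4) - (-4)*(-3) = 4
e3 coeff: v1*b13 + v2*b23 = (4)*(1) + (-1)*(-3) = 7
v _| B = 8*e1 + 4*e2 + 7*e3


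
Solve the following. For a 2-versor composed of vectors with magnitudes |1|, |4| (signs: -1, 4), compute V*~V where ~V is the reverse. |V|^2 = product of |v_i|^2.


Each vector v_i has |v_i|^2 = s_i^2
Squared scales: (-1)^2 = 1, 4^2 = 16
|V|^2 = 1 * 16
= 16


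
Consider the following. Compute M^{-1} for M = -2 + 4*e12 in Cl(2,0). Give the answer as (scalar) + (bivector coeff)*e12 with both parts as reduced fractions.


M = -2 + 4*e12, where e12^2 = -1.
Since M commutes with its reverse ~M = a - b*e12, M * ~M = a^2 - b^2*e12^2 = a^2 + b^2.
So M^{-1} = ~M / (a^2 + b^2) = (a - b*e12)/(a^2 + b^2).
a^2 + b^2 = 4 + 16 = 20
Scalar part = -2/20 = -1/10
Bivector coeff = -4/20 = -1/5
M^{-1} = -1/10 - 1/5*e12


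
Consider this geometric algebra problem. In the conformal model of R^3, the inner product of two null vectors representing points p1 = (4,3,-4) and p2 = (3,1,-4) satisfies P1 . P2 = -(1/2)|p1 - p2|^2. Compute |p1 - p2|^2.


p1 - p2 = (1, 2, 0)
|p1 - p2|^2 = 1^2 + 2^2 + 0^2
= 1 + 4 + 0
= 5


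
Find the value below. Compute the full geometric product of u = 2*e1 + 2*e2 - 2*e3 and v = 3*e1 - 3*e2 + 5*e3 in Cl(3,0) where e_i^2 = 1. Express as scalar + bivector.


In Cl(3,0): e_i^2 = 1, e_ie_j = -e_je_i for i != j.
Scalar part = u . v = 2*3 + 2*(-3) + (-2)*5
= 6 + (-6) + (-10) = -10
e12 coeff = 2*(-3) - 2*3 = -6 - 6 = -12
e13 coeff = 2*5 - (-2)*3 = 10 - (-6) = 16
e23 coeff = 2*5 - (-2)*(-3) = 10 - 6 = 4
uv = -10 - 12*e12 + 16*e13 + 4*e23


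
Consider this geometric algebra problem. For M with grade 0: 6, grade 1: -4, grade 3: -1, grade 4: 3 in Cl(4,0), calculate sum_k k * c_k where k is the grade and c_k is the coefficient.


Grade-weighted sum = sum of grade_k * coefficient_k
0*6 = 0
1*(-4) = -4
3*(-1) = -3
4*3 = 12
Total = 0 + (-4) + (-3) + 12 = 5


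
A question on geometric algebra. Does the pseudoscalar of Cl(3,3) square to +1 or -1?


The pseudoscalar I = e1...e_n (product of all n generators) of Cl(p,q) satisfies I^2 = (-1)^(q + n(n-1)/2).
p = 3, q = 3, n = p + q = 6
n(n-1)/2 = 6 * 5 / 2 = 15
Exponent = q + n(n-1)/2 = 3 + 15 = 18
I^2 = (-1)^18 = +1


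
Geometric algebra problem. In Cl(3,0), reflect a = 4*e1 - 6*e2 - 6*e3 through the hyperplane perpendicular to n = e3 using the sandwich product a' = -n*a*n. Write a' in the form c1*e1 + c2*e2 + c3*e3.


Reflection formula: a' = -n*a*n, with n = e3 (unit vector, n^2 = 1).
For reflection through hyperplane perp to e3:
The component along e3 flips sign, others stay.
a = (4, -6, -6)
a' = (4, -6, 6)
a' = 4*e1 - 6*e2 + 6*e3


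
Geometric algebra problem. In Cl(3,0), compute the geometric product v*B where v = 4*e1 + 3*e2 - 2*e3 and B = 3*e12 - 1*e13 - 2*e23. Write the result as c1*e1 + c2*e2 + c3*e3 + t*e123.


vB has grade-1 (vector) and grade-3 (trivector) parts: vB = (v _| B) + (v ^ B).
Vector part <vB>_1:
  e1: -v2*b12 - v3*b13 = -(3)*(3) - (-2)*(-1) = -11
  e2: v1*b12 - v3*b23 = (4)*(3) - (-2)*(-2) = 8
  e3: v1*b13 + v2*b23 = (4)*(-1) + (3)*(-2) = -10
Trivector part <vB>_3:
  e123: v1*b23 - v2*b13 + v3*b12 = (4)*(-2) - (3)*(-1) + (-2)*(3) = -11
vB = -11*e1 + 8*e2 - 10*e3 - 11*e123


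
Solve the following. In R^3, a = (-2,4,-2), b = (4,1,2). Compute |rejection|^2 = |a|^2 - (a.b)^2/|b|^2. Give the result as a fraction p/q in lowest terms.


|a|^2 = (-2)^2 + 4^2 + (-2)^2 = 24
|b|^2 = 4^2 + 1^2 + 2^2 = 21
a . b = (-2)*4 + 4*1 + (-2)*2 = -8
(a.b)^2 = (-8)^2 = 64
|rej|^2 = 24 - 64/21
= (504 - 64)/21
= 440/21
In lowest terms: 440/21


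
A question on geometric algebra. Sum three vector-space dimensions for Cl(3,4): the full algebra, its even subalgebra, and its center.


n = 3 + 4 = 7
Total dim = 2^7 = 128
Even subalgebra dim = 2^6 = 64
n is odd, so center dim = 2
Sum = 128 + 64 + 2 = 194


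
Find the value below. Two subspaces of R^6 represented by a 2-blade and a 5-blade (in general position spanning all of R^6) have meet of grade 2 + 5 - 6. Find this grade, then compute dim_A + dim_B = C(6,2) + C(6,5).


Meet grade = grade(A) + grade(B) - n
= 2 + 5 - 6 = 1
C(6,2) = 15
C(6,5) = 6
dim_A + dim_B = 15 + 6 = 21


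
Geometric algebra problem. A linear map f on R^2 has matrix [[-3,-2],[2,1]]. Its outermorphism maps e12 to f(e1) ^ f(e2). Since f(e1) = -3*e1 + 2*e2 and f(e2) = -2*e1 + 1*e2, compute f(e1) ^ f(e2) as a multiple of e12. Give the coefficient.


The outermorphism of a linear map f sends e1^e2 to f(e1)^f(e2).
f(e1) = -3*e1 + 2*e2
f(e2) = -2*e1 + 1*e2
f(e1) ^ f(e2) = (-3*e1 + 2*e2) ^ (-2*e1 + 1*e2)
= (-3)*1*e12 + 2*(-2)*e21
= (-3 - (-4))*e12
= 1*e12
Coefficient = 1


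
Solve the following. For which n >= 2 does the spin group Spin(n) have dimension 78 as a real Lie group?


dim Spin(n) = dim so(n) = n(n-1)/2.
Solve n(n-1)/2 = 78, i.e. n^2 - n - 156 = 0.
Discriminant = 1 + 8*78 = 625
n = (1 + sqrt(625))/2 = (1 + 25)/2 = 13


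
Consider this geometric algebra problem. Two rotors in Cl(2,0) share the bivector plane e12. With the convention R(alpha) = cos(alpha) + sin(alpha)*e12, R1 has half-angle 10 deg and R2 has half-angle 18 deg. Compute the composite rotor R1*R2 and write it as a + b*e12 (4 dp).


Same-plane rotors commute and their half-angles add:
R1*R2 = cos(a1 + a2) + sin(a1 + a2)*e12.
a1 + a2 = 10 + 18 = 28 deg
cos(28 deg) = 0.8829
sin(28 deg) = 0.4695
R1*R2 = 0.8829 + 0.4695*e12


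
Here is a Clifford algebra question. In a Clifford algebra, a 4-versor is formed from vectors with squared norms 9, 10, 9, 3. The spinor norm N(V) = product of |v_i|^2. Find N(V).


Spinor norm N(V) = |v1|^2 * |v2|^2 * ... * |v4|^2
= 9 * 10 * 9 * 3
Running product: 9, 90, 810, 2430
N(V) = 2430


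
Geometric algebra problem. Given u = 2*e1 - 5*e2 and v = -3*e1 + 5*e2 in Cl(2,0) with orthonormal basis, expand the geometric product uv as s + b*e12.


Expand: (2*e1 - 5*e2)(-3*e1 + 5*e2)
= 2*(-3)*e1e1 + 2*5*e1e2 + (-5)*(-3)*e2e1 + (-5)*5*e2e2
Using e1^2 = e2^2 = 1, e2e1 = -e1e2:
Scalar part s = 2*(-3) + (-5)*5 = -6 + (-25) = -31
Bivector part b = 2*5 - (-5)*(-3) = 10 - 15 = -5
uv = -31 - 5*e12


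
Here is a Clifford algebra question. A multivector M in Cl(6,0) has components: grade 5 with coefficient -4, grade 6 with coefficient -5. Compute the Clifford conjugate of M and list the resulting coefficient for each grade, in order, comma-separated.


Clifford conjugate sign for grade k: (-1)^(k(k+1)/2)
Grade 5: (-1)^(5*6/2) = (-1)^15 = -1, coeff -4 -> 4
Grade 6: (-1)^(6*7/2) = (-1)^21 = -1, coeff -5 -> 5
Conjugated coefficients: 4, 5


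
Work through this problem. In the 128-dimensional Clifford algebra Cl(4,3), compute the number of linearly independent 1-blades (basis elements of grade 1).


Number of grade-k basis blades in Cl(p,q) with n = p + q is C(n, k).
n = 4 + 3 = 7
C(7, 1) = 7! / (1! * 6!)
= 5040 / (1 * 720)
= 7


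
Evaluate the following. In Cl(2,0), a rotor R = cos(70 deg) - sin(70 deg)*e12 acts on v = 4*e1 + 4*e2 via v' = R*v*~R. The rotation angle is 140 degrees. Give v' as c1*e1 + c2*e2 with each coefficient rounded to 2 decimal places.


Rotor R = cos(70deg) - sin(70deg)*e12
Rotation angle theta = 2 * 70 = 140 degrees
v' = R*v*~R rotates v by theta.
cos(140deg) = -0.7660, sin(140deg) = 0.6428
v'_1 = 4*cos(140deg) - 4*sin(140deg)
= 4*(-0.7660) - 4*0.6428
= -5.64
v'_2 = 4*sin(140deg) + 4*cos(140deg)
= 4*0.6428 + 4*(-0.7660)
= -0.49
v' = -5.64*e1 - 0.49*e2


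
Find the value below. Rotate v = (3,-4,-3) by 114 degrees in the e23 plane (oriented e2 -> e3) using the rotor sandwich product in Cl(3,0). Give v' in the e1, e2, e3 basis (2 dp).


Rotor R = cos(57deg) - sin(57deg)*e23
Rotation angle theta = 2 * 57 = 114 degrees in the e23 plane (e2 -> e3).
The component perpendicular to the plane (e1) is invariant: v'_1 = v1 = 3.00
cos(114deg) = -0.4067, sin(114deg) = 0.9135
v'_2 = v2*cos(theta) - v3*sin(theta) = -4*(-0.4067) - (-3)*0.9135 = 4.37
v'_3 = v2*sin(theta) + v3*cos(theta) = -4*0.9135 + (-3)*(-0.4067) = -2.43
v' = 3.00*e1 + 4.37*e2 - 2.43*e3


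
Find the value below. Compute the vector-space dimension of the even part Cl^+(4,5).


Even subalgebra dimension = 2^(n-1)
n = 4 + 5 = 9
2^(9 - 1) = 2^8 = 256
Verification: sum of C(9,k) for even k = 1 + 36 + 126 + 84 + 9 = 256
Result = 256


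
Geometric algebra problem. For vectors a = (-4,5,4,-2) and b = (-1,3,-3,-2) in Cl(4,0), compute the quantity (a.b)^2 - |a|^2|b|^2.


a . b = (-4)*(-1) + 5*3 + 4*(-3) + (-2)*(-2)
= 4 + 15 + (-12) + 4 = 11
|a|^2 = (-4)^2 + 5^2 + 4^2 + (-2)^2 = 61
|b|^2 = (-1)^2 + 3^2 + (-3)^2 + (-2)^2 = 23
(a.b)^2 = 11^2 = 121
|a|^2 * |b|^2 = 61 * 23 = 1403
Result = 121 - 1403 = -1282


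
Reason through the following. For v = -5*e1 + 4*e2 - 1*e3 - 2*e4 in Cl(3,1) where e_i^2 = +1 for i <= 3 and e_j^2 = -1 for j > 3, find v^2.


v^2 = sum of c_i^2 * e_i^2
Positive signature terms (e_i^2 = +1): (-5)^2 + 4^2 + (-1)^2 = 42
Negative signature terms (e_j^2 = -1): (-2)^2 = 4
v^2 = 42 - 4 = 38


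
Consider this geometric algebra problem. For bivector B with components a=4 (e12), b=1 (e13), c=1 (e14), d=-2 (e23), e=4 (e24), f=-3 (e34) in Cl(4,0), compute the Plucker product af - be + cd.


Plucker relation: af - be + cd
a*f = 4*(-3) = -12
b*e = 1*4 = 4
c*d = 1*(-2) = -2
af - be + cd = -12 - 4 + (-2)
= -18


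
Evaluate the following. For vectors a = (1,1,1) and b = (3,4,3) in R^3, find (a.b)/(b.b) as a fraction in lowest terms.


Projection coefficient = (a . b) / (b . b)
a . b = 1*3 + 1*4 + 1*3
= 3 + 4 + 3 = 10
b . b = 3^2 + 4^2 + 3^2
= 9 + 16 + 9 = 34
Coefficient = 10/34
In lowest terms: 5/17


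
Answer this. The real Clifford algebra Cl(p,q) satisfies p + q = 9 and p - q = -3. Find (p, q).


We need p + q = 9 and p - q = -3.
Adding: 2p = 9 + (-3) = 6, so p = 3.
Then q = 9 - 3 = 6.
(p, q) = (3, 6)


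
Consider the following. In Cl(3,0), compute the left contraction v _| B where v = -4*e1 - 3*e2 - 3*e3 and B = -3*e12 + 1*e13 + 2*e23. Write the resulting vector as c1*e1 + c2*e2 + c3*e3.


Left contraction v _| B = <vB>_1 (grade-1 part of the geometric product vB).
Using e1_|e12 = e2, e2_|e12 = -e1, e1_|e13 = e3, e3_|e13 = -e1, e2_|e23 = e3, e3_|e23 = -e2:
e1 coeff: -v2*b12 - v3*b13 = -(-3)*(-3) - (-3)*(1) = -6
e2 coeff: v1*b12 - v3*b23 = (-4)*(-3) - (-3)*(2) = 18
e3 coeff: v1*b13 + v2*b23 = (-4)*(1) + (-3)*(2) = -10
v _| B = -6*e1 + 18*e2 - 10*e3


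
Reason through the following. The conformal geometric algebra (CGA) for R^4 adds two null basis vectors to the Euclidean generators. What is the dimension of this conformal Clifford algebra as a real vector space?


The conformal model of R^4 uses Cl(5,1): the 4 Euclidean generators plus two extra orthogonal generators e+ (e+^2 = +1) and e- (e-^2 = -1), from which the null vectors e0, einf are built.
Number of generators m = 4 + 2 = 6.
dim Cl(p,q) = 2^m = 2^6 = 64


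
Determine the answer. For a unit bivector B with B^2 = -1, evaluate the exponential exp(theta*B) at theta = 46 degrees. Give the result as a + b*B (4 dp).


For a unit bivector B with B^2 = -1, the exponential series gives
e^(theta*B) = cos(theta) + sin(theta)*B (the GA analogue of Euler's formula).
theta = 46 degrees = 0.802851 rad
cos(46 deg) = 0.6947
sin(46 deg) = 0.7193
exp(theta*B) = 0.6947 + 0.7193*B


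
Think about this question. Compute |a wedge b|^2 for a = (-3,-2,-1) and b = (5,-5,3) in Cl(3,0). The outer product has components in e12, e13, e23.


a wedge b = (a1*b2 - a2*b1)*e12 + (a1*b3 - a3*b1)*e13 + (a2*b3 - a3*b2)*e23
e12 coeff: (-3)*(-5) - (-2)*5 = 15 - (-10) = 25
e13 coeff: (-3)*3 - (-1)*5 = -9 - (-5) = -4
e23 coeff: (-2)*3 - (-1)*(-5) = -6 - 5 = -11
|a wedge b|^2 = 25^2 + (-4)^2 + (-11)^2
= 625 + 16 + 121
= 762


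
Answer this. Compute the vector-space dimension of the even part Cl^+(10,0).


Even subalgebra dimension = 2^(n-1)
n = 10 + 0 = 10
2^(10 - 1) = 2^9 = 512
Verification: sum of C(10,k) for even k = 1 + 45 + 210 + 210 + 45 + 1 = 512
Result = 512


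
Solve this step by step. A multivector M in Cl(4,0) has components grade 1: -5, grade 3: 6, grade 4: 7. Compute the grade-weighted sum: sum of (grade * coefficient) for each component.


Grade-weighted sum = sum of grade_k * coefficient_k
1*(-5) = -5
3*6 = 18
4*7 = 28
Total = -5 + 18 + 28 = 41


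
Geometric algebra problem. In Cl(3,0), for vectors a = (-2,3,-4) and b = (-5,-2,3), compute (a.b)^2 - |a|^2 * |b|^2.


a . b = (-2)*(-5) + 3*(-2) + (-4)*3
= 10 + (-6) + (-12) = -8
|a|^2 = (-2)^2 + 3^2 + (-4)^2 = 29
|b|^2 = (-5)^2 + (-2)^2 + 3^2 = 38
(a.b)^2 = (-8)^2 = 64
|a|^2 * |b|^2 = 29 * 38 = 1102
Result = 64 - 1102 = -1038


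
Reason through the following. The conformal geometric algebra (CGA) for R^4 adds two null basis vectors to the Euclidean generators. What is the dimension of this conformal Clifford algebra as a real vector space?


The conformal model of R^4 uses Cl(5,1): the 4 Euclidean generators plus two extra orthogonal generators e+ (e+^2 = +1) and e- (e-^2 = -1), from which the null vectors e0, einf are built.
Number of generators m = 4 + 2 = 6.
dim Cl(p,q) = 2^m = 2^6 = 64


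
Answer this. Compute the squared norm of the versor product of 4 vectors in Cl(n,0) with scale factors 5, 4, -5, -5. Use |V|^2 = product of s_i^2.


Each vector v_i has |v_i|^2 = s_i^2
Squared scales: 5^2 = 25, 4^2 = 16, (-5)^2 = 25, (-5)^2 = 25
|V|^2 = 25 * 16 * 25 * 25
= 250000


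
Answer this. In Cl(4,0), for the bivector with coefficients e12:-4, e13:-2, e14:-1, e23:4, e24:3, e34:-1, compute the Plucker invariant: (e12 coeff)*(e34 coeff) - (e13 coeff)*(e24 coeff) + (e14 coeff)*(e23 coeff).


Plucker relation: af - be + cd
a*f = (-4)*(-1) = 4
b*e = (-2)*3 = -6
c*d = (-1)*4 = -4
af - be + cd = 4 - (-6) + (-4)
= 6


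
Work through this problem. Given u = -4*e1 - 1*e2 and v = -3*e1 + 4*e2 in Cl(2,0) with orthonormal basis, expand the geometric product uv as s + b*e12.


Expand: (-4*e1 - 1*e2)(-3*e1 + 4*e2)
= (-4)*(-3)*e1e1 + (-4)*4*e1e2 + (-1)*(-3)*e2e1 + (-1)*4*e2e2
Using e1^2 = e2^2 = 1, e2e1 = -e1e2:
Scalar part s = (-4)*(-3) + (-1)*4 = 12 + (-4) = 8
Bivector part b = (-4)*4 - (-1)*(-3) = -16 - 3 = -19
uv = 8 - 19*e12


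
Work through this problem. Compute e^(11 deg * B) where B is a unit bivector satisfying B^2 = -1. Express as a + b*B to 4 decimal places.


For a unit bivector B with B^2 = -1, the exponential series gives
e^(theta*B) = cos(theta) + sin(theta)*B (the GA analogue of Euler's formula).
theta = 11 degrees = 0.191986 rad
cos(11 deg) = 0.9816
sin(11 deg) = 0.1908
exp(theta*B) = 0.9816 + 0.1908*B


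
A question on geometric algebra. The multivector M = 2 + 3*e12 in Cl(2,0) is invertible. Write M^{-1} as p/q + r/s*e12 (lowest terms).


M = 2 + 3*e12, where e12^2 = -1.
Since M commutes with its reverse ~M = a - b*e12, M * ~M = a^2 - b^2*e12^2 = a^2 + b^2.
So M^{-1} = ~M / (a^2 + b^2) = (a - b*e12)/(a^2 + b^2).
a^2 + b^2 = 4 + 9 = 13
Scalar part = 2/13 = 2/13
Bivector coeff = -3/13 = -3/13
M^{-1} = 2/13 - 3/13*e12


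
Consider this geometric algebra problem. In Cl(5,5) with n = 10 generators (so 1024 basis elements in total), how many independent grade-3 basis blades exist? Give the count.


Number of grade-k basis blades in Cl(p,q) with n = p + q is C(n, k).
n = 5 + 5 = 10
C(10, 3) = 10! / (3! * 7!)
= 3628800 / (6 * 5040)
= 120


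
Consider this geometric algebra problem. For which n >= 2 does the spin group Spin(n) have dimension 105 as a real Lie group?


dim Spin(n) = dim so(n) = n(n-1)/2.
Solve n(n-1)/2 = 105, i.e. n^2 - n - 210 = 0.
Discriminant = 1 + 8*105 = 841
n = (1 + sqrt(841))/2 = (1 + 29)/2 = 15


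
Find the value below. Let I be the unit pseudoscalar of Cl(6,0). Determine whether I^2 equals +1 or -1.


The pseudoscalar I = e1...e_n (product of all n generators) of Cl(p,q) satisfies I^2 = (-1)^(q + n(n-1)/2).
p = 6, q = 0, n = p + q = 6
n(n-1)/2 = 6 * 5 / 2 = 15
Exponent = q + n(n-1)/2 = 0 + 15 = 15
I^2 = (-1)^15 = -1


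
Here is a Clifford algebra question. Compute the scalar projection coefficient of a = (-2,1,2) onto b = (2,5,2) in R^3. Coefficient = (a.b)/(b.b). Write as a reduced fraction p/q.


Projection coefficient = (a . b) / (b . b)
a . b = (-2)*2 + 1*5 + 2*2
= -4 + 5 + 4 = 5
b . b = 2^2 + 5^2 + 2^2
= 4 + 25 + 4 = 33
Coefficient = 5/33
In lowest terms: 5/33


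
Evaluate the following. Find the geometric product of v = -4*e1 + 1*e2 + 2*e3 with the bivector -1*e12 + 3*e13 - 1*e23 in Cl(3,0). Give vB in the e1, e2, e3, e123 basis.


vB has grade-1 (vector) and grade-3 (trivector) parts: vB = (v _| B) + (v ^ B).
Vector part <vB>_1:
  e1: -v2*b12 - v3*b13 = -(1)*(-1) - (2)*(3) = -5
  e2: v1*b12 - v3*b23 = (-4)*(-1) - (2)*(-1) = 6
  e3: v1*b13 + v2*b23 = (-4)*(3) + (1)*(-1) = -13
Trivector part <vB>_3:
  e123: v1*b23 - v2*b13 + v3*b12 = (-4)*(-1) - (1)*(3) + (2)*(-1) = -1
vB = -5*e1 + 6*e2 - 13*e3 - 1*e123


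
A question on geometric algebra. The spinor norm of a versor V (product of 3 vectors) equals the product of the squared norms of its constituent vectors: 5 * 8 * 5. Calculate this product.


Spinor norm N(V) = |v1|^2 * |v2|^2 * ... * |v3|^2
= 5 * 8 * 5
Running product: 5, 40, 200
N(V) = 200


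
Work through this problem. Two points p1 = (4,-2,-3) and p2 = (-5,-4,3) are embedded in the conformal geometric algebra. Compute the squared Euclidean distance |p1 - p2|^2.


p1 - p2 = (9, 2, -6)
|p1 - p2|^2 = 9^2 + 2^2 + (-6)^2
= 81 + 4 + 36
= 121


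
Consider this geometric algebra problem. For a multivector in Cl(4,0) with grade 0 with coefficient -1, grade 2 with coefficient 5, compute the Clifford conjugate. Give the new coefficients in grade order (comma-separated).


Clifford conjugate sign for grade k: (-1)^(k(k+1)/2)
Grade 0: (-1)^(0*1/2) = (-1)^0 = 1, coeff -1 -> -1
Grade 2: (-1)^(2*3/2) = (-1)^3 = -1, coeff 5 -> -5
Conjugated coefficients: -1, -5


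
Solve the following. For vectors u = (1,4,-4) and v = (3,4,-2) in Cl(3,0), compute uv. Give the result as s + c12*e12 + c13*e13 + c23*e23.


In Cl(3,0): e_i^2 = 1, e_ie_j = -e_je_i for i != j.
Scalar part = u . v = 1*3 + 4*4 + (-4)*(-2)
= 3 + 16 + 8 = 27
e12 coeff = 1*4 - 4*3 = 4 - 12 = -8
e13 coeff = 1*(-2) - (-4)*3 = -2 - (-12) = 10
e23 coeff = 4*(-2) - (-4)*4 = -8 - (-16) = 8
uv = 27 - 8*e12 + 10*e13 + 8*e23


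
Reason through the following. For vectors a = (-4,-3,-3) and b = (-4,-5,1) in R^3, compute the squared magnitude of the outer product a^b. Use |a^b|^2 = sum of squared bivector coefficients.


a wedge b = (a1*b2 - a2*b1)*e12 + (a1*b3 - a3*b1)*e13 + (a2*b3 - a3*b2)*e23
e12 coeff: (-4)*(-5) - (-3)*(-4) = 20 - 12 = 8
e13 coeff: (-4)*1 - (-3)*(-4) = -4 - 12 = -16
e23 coeff: (-3)*1 - (-3)*(-5) = -3 - 15 = -18
|a wedge b|^2 = 8^2 + (-16)^2 + (-18)^2
= 64 + 256 + 324
= 644


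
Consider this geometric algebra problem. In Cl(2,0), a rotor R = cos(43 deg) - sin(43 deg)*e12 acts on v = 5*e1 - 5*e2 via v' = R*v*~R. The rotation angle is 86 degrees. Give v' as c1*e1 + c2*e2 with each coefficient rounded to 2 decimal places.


Rotor R = cos(43deg) - sin(43deg)*e12
Rotation angle theta = 2 * 43 = 86 degrees
v' = R*v*~R rotates v by theta.
cos(86deg) = 0.0698, sin(86deg) = 0.9976
v'_1 = 5*cos(86deg) - (-5)*sin(86deg)
= 5*0.0698 - (-5)*0.9976
= 5.34
v'_2 = 5*sin(86deg) + (-5)*cos(86deg)
= 5*0.9976 + (-5)*0.0698
= 4.64
v' = 5.34*e1 + 4.64*e2


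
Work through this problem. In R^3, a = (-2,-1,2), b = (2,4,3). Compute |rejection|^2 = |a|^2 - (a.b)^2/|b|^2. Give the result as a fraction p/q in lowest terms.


|a|^2 = (-2)^2 + (-1)^2 + 2^2 = 9
|b|^2 = 2^2 + 4^2 + 3^2 = 29
a . b = (-2)*2 + (-1)*4 + 2*3 = -2
(a.b)^2 = (-2)^2 = 4
|rej|^2 = 9 - 4/29
= (261 - 4)/29
= 257/29
In lowest terms: 257/29
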